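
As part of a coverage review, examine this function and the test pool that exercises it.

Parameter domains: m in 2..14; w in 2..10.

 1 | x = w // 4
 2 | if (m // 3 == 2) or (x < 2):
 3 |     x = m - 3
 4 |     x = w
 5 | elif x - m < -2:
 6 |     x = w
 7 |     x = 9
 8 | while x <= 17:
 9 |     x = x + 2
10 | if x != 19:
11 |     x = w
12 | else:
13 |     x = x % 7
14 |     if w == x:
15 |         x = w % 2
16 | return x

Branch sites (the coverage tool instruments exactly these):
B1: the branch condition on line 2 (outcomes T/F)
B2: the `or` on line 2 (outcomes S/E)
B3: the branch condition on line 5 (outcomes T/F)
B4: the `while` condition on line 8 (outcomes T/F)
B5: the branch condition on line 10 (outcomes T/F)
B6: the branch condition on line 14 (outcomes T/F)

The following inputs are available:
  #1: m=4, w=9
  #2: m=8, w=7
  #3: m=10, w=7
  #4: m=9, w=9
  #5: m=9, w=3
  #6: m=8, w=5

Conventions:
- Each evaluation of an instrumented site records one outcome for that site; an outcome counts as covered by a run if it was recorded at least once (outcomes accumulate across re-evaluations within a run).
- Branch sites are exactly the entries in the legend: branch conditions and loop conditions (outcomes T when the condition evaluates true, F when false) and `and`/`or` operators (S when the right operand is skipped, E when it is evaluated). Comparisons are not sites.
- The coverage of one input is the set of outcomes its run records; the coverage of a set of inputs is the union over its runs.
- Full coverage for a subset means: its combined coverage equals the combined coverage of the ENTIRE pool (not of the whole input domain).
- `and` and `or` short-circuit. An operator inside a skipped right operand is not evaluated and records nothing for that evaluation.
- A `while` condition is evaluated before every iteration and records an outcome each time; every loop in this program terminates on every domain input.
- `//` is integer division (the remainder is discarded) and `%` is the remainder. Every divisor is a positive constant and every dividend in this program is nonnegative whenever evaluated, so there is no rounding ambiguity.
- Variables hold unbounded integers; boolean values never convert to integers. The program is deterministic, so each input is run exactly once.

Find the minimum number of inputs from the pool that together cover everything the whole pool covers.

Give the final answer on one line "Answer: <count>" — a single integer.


run #1 (m=4, w=9) records B1=F, B2=E, B3=F, B4=T, B4=F, B5=T
run #2 (m=8, w=7) records B1=T, B2=S, B4=T, B4=F, B5=F, B6=F
run #3 (m=10, w=7) records B1=T, B2=E, B4=T, B4=F, B5=F, B6=F
run #4 (m=9, w=9) records B1=F, B2=E, B3=T, B4=T, B4=F, B5=F, B6=F
run #5 (m=9, w=3) records B1=T, B2=E, B4=T, B4=F, B5=F, B6=F
run #6 (m=8, w=5) records B1=T, B2=S, B4=T, B4=F, B5=F, B6=T
pool-wide coverage (12 outcomes): B1=T, B1=F, B2=S, B2=E, B3=T, B3=F, B4=T, B4=F, B5=T, B5=F, B6=T, B6=F
every size-1 subset falls short of the 12 outcomes (best: 7/12)
every size-2 subset falls short of the 12 outcomes (best: 10/12)
the canonical winner is {1, 4, 6}: size 3, full 12-outcome coverage, earliest index list among size-3 covers
Answer: 3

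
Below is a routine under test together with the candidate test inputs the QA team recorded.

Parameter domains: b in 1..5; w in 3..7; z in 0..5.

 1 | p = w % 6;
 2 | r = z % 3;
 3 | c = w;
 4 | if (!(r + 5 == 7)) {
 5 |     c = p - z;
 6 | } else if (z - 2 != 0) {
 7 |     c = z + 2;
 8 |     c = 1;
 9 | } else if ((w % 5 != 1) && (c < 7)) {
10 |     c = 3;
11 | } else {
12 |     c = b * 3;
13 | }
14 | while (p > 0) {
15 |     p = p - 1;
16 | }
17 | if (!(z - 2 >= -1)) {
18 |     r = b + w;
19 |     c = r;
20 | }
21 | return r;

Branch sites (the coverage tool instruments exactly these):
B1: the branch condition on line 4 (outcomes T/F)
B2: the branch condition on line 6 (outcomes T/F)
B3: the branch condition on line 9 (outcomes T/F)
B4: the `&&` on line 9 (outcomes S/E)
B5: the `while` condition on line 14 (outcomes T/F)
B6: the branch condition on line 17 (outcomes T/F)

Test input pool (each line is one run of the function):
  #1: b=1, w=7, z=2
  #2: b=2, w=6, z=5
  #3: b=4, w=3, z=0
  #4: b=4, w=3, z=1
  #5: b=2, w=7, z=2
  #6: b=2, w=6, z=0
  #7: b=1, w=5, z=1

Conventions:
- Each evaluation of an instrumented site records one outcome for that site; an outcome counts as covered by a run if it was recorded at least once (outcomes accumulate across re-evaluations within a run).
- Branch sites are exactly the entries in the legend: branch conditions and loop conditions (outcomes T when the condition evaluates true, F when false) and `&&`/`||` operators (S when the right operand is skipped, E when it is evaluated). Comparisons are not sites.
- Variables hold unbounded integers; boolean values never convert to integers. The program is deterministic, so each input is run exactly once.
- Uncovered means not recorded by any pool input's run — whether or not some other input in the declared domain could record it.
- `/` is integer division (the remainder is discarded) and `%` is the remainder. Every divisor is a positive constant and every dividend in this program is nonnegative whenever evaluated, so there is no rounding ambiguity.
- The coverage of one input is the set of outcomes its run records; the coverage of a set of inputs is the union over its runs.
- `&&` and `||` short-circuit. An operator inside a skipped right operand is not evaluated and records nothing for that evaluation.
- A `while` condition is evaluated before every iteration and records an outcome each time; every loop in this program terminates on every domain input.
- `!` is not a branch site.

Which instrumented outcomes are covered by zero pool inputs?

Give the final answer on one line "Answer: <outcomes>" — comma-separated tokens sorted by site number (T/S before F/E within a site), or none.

input #1 (b=1, w=7, z=2): events B1->F, B2->F, B4->E, B3->F, B5->T, B5->F, B6->F; covers B1=F, B2=F, B3=F, B4=E, B5=T, B5=F, B6=F
input #2 (b=2, w=6, z=5): events B1->F, B2->T, B5->F, B6->F; covers B1=F, B2=T, B5=F, B6=F
input #3 (b=4, w=3, z=0): events B1->T, B5->T, B5->T, B5->T, B5->F, B6->T; covers B1=T, B5=T, B5=F, B6=T
input #4 (b=4, w=3, z=1): events B1->T, B5->T, B5->T, B5->T, B5->F, B6->F; covers B1=T, B5=T, B5=F, B6=F
input #5 (b=2, w=7, z=2): events B1->F, B2->F, B4->E, B3->F, B5->T, B5->F, B6->F; covers B1=F, B2=F, B3=F, B4=E, B5=T, B5=F, B6=F
input #6 (b=2, w=6, z=0): events B1->T, B5->F, B6->T; covers B1=T, B5=F, B6=T
input #7 (b=1, w=5, z=1): events B1->T, B5->T, B5->T, B5->T, B5->T, B5->T, B5->F, B6->F; covers B1=T, B5=T, B5=F, B6=F
union over the pool: B1=T, B1=F, B2=T, B2=F, B3=F, B4=E, B5=T, B5=F, B6=T, B6=F
uncovered (2 of 12): B3=T, B4=S

Answer: B3=T, B4=S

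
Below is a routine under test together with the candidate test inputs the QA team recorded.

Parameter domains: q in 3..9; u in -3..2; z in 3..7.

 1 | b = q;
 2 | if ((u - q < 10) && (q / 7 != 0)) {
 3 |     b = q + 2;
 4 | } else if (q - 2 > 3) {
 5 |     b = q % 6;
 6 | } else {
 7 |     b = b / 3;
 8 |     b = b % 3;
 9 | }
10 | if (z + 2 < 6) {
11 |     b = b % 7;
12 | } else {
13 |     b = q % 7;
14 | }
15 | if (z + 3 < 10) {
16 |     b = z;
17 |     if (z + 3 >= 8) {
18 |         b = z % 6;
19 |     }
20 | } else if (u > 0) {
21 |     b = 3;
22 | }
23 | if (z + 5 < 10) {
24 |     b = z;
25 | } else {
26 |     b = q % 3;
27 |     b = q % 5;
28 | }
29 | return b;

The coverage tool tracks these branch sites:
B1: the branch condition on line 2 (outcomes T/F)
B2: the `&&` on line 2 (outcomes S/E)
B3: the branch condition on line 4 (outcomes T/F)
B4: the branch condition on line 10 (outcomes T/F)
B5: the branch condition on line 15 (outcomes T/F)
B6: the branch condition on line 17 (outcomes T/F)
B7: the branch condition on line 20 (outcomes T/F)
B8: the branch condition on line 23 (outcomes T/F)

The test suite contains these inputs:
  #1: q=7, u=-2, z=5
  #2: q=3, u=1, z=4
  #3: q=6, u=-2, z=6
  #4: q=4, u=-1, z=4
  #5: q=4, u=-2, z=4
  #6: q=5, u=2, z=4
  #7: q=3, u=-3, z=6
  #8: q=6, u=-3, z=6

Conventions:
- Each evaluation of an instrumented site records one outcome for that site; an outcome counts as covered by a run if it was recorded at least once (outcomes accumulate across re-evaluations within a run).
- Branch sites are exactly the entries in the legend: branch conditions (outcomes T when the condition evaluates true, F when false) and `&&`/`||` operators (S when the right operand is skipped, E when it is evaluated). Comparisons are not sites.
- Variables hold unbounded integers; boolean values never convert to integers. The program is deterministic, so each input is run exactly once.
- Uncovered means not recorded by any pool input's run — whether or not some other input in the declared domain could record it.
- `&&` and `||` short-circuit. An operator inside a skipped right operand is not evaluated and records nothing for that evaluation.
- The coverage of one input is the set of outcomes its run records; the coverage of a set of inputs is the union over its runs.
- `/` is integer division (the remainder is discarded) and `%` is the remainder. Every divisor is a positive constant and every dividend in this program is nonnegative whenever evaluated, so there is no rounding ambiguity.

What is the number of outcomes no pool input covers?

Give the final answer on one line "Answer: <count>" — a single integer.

input #1, q=7, u=-2, z=5: outcomes B1=T, B2=E, B4=F, B5=T, B6=T, B8=F
input #2, q=3, u=1, z=4: outcomes B1=F, B2=E, B3=F, B4=F, B5=T, B6=F, B8=T
input #3, q=6, u=-2, z=6: outcomes B1=F, B2=E, B3=T, B4=F, B5=T, B6=T, B8=F
input #4, q=4, u=-1, z=4: outcomes B1=F, B2=E, B3=F, B4=F, B5=T, B6=F, B8=T
input #5, q=4, u=-2, z=4: outcomes B1=F, B2=E, B3=F, B4=F, B5=T, B6=F, B8=T
input #6, q=5, u=2, z=4: outcomes B1=F, B2=E, B3=F, B4=F, B5=T, B6=F, B8=T
input #7, q=3, u=-3, z=6: outcomes B1=F, B2=E, B3=F, B4=F, B5=T, B6=T, B8=F
input #8, q=6, u=-3, z=6: outcomes B1=F, B2=E, B3=T, B4=F, B5=T, B6=T, B8=F
union over the pool: B1=T, B1=F, B2=E, B3=T, B3=F, B4=F, B5=T, B6=T, B6=F, B8=T, B8=F
uncovered (5 of 16): B2=S, B4=T, B5=F, B7=T, B7=F

Answer: 5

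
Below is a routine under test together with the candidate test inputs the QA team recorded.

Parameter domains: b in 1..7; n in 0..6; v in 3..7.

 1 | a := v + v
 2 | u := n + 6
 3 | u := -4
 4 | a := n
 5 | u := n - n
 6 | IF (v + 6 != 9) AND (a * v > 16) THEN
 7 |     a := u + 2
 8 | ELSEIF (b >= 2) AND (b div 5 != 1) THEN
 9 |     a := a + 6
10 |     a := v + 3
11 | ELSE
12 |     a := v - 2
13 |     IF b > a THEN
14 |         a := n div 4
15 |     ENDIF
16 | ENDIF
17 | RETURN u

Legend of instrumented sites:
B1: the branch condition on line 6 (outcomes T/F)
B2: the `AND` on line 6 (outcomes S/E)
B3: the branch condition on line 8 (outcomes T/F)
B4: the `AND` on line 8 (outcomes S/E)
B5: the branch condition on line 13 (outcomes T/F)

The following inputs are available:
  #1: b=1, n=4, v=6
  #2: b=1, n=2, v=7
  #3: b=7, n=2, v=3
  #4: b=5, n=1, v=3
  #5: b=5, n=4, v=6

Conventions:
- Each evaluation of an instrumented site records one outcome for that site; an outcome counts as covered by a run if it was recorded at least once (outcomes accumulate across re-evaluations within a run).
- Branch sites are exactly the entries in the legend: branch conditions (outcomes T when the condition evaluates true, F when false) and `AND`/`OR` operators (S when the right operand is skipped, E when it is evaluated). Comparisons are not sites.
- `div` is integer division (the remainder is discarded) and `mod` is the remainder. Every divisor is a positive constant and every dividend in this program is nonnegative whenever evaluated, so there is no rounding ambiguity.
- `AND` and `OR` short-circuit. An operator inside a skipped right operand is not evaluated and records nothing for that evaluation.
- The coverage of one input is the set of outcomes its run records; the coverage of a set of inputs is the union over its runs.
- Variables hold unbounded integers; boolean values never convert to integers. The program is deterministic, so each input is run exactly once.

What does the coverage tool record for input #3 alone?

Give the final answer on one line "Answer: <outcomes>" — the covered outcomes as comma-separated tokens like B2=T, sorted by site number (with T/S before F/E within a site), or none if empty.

Running input #3 (b=7, n=2, v=3), event by event:
  B2->S, B1->F, B4->E, B3->F, B5->T
distinct outcomes covered: B1=F, B2=S, B3=F, B4=E, B5=T

Answer: B1=F, B2=S, B3=F, B4=E, B5=T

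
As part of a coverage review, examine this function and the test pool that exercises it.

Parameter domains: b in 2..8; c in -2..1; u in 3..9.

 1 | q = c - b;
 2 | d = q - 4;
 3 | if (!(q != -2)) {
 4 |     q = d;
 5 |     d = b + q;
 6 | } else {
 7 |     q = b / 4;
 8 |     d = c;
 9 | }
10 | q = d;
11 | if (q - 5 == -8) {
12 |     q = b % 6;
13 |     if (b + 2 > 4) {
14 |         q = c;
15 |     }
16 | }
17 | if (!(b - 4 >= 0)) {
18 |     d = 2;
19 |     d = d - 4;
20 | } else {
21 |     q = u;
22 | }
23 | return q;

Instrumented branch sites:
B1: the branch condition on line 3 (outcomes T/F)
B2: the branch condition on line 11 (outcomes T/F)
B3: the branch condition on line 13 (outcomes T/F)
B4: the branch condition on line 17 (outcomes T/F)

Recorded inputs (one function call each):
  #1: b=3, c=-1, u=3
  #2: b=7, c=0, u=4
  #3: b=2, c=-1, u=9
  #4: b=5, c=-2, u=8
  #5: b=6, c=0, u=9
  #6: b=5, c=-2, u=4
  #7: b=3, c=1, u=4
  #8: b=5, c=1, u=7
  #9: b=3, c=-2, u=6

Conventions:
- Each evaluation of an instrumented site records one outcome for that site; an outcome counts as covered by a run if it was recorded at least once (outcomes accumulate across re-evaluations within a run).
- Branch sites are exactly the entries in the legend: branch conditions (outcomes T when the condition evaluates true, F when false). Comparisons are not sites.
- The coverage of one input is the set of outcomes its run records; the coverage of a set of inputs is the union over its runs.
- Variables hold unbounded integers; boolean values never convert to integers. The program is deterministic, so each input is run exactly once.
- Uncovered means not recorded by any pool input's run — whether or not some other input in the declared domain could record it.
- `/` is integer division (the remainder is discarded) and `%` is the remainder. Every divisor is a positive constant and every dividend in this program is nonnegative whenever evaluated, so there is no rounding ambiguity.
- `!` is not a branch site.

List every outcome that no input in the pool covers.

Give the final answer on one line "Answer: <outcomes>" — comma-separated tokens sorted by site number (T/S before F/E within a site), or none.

input #1 (b=3, c=-1, u=3): covers B1=F, B2=F, B4=T
input #2 (b=7, c=0, u=4): covers B1=F, B2=F, B4=F
input #3 (b=2, c=-1, u=9): covers B1=F, B2=F, B4=T
input #4 (b=5, c=-2, u=8): covers B1=F, B2=F, B4=F
input #5 (b=6, c=0, u=9): covers B1=F, B2=F, B4=F
input #6 (b=5, c=-2, u=4): covers B1=F, B2=F, B4=F
input #7 (b=3, c=1, u=4): covers B1=T, B2=T, B3=T, B4=T
input #8 (b=5, c=1, u=7): covers B1=F, B2=F, B4=F
input #9 (b=3, c=-2, u=6): covers B1=F, B2=F, B4=T
union over the pool: B1=T, B1=F, B2=T, B2=F, B3=T, B4=T, B4=F
uncovered (1 of 8): B3=F

Answer: B3=F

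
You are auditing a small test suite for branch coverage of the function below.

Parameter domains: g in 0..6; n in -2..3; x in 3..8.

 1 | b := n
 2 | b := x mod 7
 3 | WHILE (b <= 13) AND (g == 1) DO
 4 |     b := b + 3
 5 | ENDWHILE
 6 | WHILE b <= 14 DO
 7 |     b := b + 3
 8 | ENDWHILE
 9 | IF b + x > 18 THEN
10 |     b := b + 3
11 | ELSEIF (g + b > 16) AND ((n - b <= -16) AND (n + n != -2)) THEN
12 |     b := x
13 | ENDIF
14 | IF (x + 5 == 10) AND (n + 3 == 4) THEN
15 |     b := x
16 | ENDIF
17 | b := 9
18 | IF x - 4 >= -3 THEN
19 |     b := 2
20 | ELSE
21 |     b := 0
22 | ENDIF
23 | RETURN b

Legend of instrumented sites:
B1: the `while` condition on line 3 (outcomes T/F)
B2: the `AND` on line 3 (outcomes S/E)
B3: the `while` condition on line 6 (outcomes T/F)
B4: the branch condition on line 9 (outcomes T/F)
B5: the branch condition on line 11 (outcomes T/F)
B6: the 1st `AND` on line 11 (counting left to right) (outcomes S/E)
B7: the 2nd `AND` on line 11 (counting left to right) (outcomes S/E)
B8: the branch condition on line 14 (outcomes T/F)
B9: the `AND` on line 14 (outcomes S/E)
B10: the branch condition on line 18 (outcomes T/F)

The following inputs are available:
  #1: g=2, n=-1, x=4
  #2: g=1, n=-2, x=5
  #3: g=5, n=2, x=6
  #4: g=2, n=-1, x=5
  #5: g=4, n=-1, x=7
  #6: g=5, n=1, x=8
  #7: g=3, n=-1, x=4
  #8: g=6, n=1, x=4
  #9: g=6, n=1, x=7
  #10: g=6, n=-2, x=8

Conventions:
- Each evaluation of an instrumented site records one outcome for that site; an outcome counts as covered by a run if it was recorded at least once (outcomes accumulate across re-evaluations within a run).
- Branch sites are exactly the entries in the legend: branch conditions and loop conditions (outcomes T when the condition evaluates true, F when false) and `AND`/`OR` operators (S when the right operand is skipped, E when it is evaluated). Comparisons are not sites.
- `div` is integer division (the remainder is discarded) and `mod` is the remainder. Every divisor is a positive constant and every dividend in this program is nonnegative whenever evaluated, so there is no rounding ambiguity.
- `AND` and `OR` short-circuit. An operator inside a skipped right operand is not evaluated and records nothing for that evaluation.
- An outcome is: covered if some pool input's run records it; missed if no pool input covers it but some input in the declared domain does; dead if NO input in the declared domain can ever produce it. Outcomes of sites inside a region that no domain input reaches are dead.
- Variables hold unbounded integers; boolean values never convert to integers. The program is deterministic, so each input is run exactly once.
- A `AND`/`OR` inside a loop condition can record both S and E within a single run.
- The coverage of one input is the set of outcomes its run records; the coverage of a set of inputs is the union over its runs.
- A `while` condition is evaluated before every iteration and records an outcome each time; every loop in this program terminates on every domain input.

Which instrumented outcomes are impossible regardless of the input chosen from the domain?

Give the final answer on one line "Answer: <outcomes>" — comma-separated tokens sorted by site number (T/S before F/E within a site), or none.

running all 252 domain inputs and tallying outcomes:
  B10=F: unreachable across the whole domain -> dead
  reachable outcomes have witnesses, e.g. B1=T (e.g. g=1, n=-2, x=3), B1=F (e.g. g=0, n=-2, x=3), B2=S (e.g. g=1, n=-2, x=3), B2=E (e.g. g=0, n=-2, x=3)

Answer: B10=F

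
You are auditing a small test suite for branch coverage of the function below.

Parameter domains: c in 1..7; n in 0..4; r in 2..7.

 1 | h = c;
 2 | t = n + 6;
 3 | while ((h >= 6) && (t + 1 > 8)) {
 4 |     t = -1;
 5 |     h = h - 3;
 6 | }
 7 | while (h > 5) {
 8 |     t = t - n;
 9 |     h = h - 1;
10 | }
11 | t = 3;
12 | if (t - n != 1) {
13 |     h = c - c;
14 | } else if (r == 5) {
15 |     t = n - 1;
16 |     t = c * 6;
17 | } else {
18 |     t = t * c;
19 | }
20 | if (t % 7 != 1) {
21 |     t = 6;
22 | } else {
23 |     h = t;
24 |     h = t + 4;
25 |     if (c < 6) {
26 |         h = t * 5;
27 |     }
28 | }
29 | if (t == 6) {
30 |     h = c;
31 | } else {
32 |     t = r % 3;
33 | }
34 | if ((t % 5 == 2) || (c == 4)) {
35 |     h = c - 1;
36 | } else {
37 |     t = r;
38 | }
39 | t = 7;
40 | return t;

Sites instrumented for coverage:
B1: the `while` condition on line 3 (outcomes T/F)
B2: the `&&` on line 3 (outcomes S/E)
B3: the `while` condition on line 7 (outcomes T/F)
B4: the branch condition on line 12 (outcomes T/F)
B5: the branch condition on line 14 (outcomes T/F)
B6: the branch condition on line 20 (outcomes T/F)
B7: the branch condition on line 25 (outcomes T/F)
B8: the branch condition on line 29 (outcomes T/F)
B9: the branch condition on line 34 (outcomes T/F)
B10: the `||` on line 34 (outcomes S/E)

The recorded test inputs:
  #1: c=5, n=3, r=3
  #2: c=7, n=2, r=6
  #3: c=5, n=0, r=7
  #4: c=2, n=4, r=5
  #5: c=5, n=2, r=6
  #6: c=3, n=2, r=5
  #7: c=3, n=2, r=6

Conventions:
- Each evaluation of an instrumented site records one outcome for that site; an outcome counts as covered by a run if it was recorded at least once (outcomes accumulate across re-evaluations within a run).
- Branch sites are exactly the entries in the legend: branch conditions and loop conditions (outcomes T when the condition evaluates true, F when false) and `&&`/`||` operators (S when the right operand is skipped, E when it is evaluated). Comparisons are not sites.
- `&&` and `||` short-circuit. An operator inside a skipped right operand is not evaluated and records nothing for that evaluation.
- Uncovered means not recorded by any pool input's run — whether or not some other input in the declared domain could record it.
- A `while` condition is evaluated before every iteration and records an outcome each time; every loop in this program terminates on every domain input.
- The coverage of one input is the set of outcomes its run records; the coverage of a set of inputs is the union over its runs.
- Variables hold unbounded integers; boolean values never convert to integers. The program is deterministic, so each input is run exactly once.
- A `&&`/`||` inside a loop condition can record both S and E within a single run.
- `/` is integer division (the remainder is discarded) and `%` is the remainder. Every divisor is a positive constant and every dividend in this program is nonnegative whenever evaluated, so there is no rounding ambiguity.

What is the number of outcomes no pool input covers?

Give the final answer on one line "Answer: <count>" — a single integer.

input #1, c=5, n=3, r=3: outcomes B1=F, B2=S, B3=F, B4=T, B6=T, B8=T, B9=F, B10=E
input #2, c=7, n=2, r=6: outcomes B1=T, B1=F, B2=S, B2=E, B3=F, B4=F, B5=F, B6=T, B8=T, B9=F, B10=E
input #3, c=5, n=0, r=7: outcomes B1=F, B2=S, B3=F, B4=T, B6=T, B8=T, B9=F, B10=E
input #4, c=2, n=4, r=5: outcomes B1=F, B2=S, B3=F, B4=T, B6=T, B8=T, B9=F, B10=E
input #5, c=5, n=2, r=6: outcomes B1=F, B2=S, B3=F, B4=F, B5=F, B6=F, B7=T, B8=F, B9=F, B10=E
input #6, c=3, n=2, r=5: outcomes B1=F, B2=S, B3=F, B4=F, B5=T, B6=T, B8=T, B9=F, B10=E
input #7, c=3, n=2, r=6: outcomes B1=F, B2=S, B3=F, B4=F, B5=F, B6=T, B8=T, B9=F, B10=E
union over the pool: B1=T, B1=F, B2=S, B2=E, B3=F, B4=T, B4=F, B5=T, B5=F, B6=T, B6=F, B7=T, B8=T, B8=F, B9=F, B10=E
uncovered (4 of 20): B3=T, B7=F, B9=T, B10=S

Answer: 4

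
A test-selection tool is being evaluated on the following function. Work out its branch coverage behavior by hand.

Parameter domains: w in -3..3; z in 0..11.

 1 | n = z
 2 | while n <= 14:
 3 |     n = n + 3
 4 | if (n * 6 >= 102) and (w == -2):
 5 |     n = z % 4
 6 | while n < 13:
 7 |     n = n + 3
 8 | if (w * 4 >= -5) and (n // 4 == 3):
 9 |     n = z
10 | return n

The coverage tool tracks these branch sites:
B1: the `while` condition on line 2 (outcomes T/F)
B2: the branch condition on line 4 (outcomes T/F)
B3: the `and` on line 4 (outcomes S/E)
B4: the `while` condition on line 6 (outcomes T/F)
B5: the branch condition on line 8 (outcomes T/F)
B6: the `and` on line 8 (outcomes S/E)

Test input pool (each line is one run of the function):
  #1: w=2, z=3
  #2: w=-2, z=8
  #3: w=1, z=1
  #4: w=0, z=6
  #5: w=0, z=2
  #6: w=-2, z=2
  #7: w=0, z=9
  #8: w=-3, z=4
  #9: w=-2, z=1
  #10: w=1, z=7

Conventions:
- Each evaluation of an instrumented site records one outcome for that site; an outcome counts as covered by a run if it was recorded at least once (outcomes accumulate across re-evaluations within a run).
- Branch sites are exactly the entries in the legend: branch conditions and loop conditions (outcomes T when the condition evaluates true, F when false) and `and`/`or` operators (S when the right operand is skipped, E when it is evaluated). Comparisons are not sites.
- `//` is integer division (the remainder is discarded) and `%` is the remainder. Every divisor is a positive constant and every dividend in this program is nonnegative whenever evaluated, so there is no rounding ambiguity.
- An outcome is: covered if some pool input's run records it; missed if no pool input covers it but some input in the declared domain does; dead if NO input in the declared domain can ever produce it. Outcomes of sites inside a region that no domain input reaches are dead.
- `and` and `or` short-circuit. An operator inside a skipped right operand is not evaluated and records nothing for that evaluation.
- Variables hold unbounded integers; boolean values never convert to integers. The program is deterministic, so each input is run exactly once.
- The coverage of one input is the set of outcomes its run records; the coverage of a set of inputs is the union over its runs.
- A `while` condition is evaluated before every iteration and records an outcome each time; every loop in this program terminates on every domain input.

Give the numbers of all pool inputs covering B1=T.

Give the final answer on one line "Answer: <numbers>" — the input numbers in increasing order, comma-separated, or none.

input #1 (w=2, z=3): records B1=T
input #2 (w=-2, z=8): records B1=T
input #3 (w=1, z=1): records B1=T
input #4 (w=0, z=6): records B1=T
input #5 (w=0, z=2): records B1=T
input #6 (w=-2, z=2): records B1=T
input #7 (w=0, z=9): records B1=T
input #8 (w=-3, z=4): records B1=T
input #9 (w=-2, z=1): records B1=T
input #10 (w=1, z=7): records B1=T

Answer: 1, 2, 3, 4, 5, 6, 7, 8, 9, 10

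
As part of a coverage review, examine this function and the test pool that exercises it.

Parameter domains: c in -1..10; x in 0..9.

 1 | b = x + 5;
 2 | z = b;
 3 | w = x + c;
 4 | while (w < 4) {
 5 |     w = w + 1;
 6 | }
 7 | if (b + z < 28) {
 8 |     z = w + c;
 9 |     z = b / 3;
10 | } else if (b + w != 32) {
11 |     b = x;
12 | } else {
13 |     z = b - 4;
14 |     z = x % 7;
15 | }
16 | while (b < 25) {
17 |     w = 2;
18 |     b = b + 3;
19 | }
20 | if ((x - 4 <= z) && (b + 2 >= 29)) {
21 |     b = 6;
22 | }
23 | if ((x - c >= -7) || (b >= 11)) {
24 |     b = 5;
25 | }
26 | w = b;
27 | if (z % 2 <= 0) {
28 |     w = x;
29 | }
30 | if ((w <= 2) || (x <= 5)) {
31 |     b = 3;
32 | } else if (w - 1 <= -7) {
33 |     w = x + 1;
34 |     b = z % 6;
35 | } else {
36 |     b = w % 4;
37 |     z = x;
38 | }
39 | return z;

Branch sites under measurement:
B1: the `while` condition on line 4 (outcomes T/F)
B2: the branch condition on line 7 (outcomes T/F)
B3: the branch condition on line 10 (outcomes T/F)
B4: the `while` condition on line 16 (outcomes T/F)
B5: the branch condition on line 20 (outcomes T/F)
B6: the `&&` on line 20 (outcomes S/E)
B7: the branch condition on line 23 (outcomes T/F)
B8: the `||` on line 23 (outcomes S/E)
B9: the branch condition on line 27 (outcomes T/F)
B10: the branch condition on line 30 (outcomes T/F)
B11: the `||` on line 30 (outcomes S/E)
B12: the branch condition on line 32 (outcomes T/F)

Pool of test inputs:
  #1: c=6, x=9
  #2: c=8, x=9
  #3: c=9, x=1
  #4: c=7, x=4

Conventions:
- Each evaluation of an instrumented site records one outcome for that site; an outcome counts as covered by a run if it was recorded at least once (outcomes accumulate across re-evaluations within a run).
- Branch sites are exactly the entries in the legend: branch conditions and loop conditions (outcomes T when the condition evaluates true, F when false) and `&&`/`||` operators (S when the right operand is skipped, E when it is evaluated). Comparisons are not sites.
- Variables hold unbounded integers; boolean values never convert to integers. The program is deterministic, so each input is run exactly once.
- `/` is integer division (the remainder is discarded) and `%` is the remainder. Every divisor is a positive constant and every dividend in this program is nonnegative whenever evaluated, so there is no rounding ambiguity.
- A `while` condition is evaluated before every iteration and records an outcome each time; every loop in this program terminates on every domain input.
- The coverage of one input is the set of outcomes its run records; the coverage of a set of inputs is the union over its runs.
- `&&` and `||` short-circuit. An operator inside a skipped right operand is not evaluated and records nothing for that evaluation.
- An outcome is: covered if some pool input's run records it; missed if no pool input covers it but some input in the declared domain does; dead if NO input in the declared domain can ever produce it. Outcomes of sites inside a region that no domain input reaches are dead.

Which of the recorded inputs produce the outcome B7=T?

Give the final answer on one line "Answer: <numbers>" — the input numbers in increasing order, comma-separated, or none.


input #1 (c=6, x=9): records B7=T
input #2 (c=8, x=9): records B7=T
input #3 (c=9, x=1): does not record B7=T
input #4 (c=7, x=4): records B7=T
Answer: 1, 2, 4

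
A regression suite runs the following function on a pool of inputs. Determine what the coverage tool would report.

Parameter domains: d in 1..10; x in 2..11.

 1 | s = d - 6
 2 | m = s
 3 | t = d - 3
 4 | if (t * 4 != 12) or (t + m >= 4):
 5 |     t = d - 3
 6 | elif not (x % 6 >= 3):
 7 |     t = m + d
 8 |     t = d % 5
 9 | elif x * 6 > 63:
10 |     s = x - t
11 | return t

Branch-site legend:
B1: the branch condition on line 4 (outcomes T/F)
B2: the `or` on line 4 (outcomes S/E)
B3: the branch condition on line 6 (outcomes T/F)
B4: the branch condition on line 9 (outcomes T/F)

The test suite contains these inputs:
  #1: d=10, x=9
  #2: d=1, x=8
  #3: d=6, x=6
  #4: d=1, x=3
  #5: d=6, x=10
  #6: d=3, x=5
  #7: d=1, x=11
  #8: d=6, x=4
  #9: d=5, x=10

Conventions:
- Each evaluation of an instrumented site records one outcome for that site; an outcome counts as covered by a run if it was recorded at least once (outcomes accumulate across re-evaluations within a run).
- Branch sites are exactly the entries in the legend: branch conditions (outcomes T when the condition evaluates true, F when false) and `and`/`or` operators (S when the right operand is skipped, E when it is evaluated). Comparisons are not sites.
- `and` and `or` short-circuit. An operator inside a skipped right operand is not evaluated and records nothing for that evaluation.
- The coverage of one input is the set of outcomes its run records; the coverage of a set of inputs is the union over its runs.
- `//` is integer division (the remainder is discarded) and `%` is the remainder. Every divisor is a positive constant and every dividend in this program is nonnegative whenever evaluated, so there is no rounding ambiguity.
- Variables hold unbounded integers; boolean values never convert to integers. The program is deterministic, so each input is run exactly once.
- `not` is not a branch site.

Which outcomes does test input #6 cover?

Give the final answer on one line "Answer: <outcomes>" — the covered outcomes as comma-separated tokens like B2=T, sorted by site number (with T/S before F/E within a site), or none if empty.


Running input #6 (d=3, x=5), event by event:
  B2->S, B1->T
collecting distinct outcomes: B1=T, B2=S
Answer: B1=T, B2=S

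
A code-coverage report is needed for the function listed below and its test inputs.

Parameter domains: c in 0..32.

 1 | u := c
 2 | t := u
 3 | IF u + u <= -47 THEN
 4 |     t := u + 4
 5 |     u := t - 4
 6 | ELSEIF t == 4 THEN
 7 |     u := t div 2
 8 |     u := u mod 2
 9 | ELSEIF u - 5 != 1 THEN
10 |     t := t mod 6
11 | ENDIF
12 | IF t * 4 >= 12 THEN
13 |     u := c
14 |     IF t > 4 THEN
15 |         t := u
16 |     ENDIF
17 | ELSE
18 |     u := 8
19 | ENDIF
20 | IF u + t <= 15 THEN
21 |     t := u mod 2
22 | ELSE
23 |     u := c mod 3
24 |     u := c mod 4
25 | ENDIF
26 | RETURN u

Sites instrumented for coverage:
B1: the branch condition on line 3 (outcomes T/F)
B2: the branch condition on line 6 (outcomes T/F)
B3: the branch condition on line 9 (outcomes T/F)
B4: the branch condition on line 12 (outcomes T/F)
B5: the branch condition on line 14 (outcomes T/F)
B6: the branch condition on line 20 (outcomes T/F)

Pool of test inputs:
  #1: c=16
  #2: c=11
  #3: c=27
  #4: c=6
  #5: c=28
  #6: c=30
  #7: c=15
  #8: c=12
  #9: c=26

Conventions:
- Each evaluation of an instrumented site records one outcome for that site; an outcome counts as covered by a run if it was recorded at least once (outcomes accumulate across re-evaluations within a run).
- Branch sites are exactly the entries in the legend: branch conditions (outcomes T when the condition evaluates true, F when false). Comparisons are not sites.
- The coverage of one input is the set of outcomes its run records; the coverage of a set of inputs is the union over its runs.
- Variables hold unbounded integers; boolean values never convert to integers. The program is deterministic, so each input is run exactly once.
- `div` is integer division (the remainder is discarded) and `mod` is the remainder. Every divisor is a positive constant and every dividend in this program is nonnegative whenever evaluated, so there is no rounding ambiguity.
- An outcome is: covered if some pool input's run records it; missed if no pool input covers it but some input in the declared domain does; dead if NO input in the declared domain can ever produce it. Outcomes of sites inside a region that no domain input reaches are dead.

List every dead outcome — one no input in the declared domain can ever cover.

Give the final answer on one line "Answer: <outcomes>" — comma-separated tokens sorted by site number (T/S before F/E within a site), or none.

checking every outcome against all 33 domain inputs:
  B1=T: never recorded by any domain input -> dead
  reachable outcomes have witnesses, e.g. B1=F (e.g. c=0), B2=T (e.g. c=4), B2=F (e.g. c=0), B3=T (e.g. c=0)

Answer: B1=T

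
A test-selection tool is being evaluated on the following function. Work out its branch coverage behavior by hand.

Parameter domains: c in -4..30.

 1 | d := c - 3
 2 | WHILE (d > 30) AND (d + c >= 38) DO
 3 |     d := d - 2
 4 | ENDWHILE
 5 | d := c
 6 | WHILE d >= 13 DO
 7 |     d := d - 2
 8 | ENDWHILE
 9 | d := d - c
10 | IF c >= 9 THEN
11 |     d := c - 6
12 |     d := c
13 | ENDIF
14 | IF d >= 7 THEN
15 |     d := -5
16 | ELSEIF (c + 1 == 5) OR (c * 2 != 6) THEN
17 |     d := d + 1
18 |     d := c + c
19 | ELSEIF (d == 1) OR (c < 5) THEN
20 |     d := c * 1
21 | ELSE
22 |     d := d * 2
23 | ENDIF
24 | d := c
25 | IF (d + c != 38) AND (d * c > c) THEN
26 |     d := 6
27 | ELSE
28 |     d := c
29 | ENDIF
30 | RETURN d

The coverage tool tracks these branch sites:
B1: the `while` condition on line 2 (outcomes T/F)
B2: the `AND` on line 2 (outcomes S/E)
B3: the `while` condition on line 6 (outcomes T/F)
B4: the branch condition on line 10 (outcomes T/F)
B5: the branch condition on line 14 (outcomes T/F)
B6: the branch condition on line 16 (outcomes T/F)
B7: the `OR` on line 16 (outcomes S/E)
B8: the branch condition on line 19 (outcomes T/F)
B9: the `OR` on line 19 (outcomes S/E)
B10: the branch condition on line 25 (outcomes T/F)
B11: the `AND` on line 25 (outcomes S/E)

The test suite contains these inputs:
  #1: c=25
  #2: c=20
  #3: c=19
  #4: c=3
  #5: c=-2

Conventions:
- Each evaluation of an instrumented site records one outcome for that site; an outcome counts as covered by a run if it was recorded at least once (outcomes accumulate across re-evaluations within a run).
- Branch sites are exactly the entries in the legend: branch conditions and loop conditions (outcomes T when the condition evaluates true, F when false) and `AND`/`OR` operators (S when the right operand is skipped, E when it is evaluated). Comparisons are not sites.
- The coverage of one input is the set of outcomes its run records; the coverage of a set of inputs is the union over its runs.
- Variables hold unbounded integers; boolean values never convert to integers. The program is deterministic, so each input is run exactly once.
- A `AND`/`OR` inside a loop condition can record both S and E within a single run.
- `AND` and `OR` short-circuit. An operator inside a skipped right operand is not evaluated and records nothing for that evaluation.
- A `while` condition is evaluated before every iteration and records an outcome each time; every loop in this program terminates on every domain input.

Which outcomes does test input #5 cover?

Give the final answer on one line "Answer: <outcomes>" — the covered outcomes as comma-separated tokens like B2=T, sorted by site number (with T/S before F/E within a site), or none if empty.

Running input #5 (c=-2), event by event:
  B2->S, B1->F, B3->F, B4->F, B5->F, B7->E, B6->T, B11->E, B10->T
as a set, this run covers: B1=F, B2=S, B3=F, B4=F, B5=F, B6=T, B7=E, B10=T, B11=E

Answer: B1=F, B2=S, B3=F, B4=F, B5=F, B6=T, B7=E, B10=T, B11=E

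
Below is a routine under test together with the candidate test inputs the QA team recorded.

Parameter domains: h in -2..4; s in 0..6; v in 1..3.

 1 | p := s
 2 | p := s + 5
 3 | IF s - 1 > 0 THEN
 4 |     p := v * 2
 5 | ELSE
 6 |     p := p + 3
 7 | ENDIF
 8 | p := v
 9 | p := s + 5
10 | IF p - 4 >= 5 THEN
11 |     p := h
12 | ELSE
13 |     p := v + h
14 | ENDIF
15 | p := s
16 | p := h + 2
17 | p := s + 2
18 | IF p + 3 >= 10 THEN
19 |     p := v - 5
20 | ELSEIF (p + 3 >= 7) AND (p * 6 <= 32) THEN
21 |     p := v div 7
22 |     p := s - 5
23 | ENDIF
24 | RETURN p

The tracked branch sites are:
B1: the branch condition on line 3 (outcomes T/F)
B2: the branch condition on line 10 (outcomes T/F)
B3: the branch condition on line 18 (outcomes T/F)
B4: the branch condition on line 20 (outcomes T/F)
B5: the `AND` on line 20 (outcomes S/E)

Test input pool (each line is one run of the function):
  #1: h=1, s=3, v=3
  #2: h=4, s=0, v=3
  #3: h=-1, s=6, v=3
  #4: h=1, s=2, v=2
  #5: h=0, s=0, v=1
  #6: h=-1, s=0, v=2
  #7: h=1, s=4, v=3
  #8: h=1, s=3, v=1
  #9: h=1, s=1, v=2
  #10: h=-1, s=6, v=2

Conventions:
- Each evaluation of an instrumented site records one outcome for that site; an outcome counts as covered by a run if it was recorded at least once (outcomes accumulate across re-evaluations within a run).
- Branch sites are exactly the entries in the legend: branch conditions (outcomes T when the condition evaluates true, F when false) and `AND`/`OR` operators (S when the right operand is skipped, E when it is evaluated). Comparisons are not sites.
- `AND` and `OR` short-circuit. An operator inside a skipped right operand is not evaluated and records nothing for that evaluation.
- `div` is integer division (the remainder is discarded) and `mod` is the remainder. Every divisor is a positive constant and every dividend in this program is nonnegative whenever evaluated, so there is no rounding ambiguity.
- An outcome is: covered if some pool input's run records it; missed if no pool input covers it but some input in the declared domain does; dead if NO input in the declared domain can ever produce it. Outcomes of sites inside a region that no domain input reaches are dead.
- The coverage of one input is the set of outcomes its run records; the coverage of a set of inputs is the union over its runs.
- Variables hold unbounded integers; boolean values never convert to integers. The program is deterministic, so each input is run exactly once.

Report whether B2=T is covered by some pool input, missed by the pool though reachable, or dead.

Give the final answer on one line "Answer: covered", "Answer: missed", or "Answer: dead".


B2=T is recorded by pool input(s) 3, 7, 10 -> covered
Answer: covered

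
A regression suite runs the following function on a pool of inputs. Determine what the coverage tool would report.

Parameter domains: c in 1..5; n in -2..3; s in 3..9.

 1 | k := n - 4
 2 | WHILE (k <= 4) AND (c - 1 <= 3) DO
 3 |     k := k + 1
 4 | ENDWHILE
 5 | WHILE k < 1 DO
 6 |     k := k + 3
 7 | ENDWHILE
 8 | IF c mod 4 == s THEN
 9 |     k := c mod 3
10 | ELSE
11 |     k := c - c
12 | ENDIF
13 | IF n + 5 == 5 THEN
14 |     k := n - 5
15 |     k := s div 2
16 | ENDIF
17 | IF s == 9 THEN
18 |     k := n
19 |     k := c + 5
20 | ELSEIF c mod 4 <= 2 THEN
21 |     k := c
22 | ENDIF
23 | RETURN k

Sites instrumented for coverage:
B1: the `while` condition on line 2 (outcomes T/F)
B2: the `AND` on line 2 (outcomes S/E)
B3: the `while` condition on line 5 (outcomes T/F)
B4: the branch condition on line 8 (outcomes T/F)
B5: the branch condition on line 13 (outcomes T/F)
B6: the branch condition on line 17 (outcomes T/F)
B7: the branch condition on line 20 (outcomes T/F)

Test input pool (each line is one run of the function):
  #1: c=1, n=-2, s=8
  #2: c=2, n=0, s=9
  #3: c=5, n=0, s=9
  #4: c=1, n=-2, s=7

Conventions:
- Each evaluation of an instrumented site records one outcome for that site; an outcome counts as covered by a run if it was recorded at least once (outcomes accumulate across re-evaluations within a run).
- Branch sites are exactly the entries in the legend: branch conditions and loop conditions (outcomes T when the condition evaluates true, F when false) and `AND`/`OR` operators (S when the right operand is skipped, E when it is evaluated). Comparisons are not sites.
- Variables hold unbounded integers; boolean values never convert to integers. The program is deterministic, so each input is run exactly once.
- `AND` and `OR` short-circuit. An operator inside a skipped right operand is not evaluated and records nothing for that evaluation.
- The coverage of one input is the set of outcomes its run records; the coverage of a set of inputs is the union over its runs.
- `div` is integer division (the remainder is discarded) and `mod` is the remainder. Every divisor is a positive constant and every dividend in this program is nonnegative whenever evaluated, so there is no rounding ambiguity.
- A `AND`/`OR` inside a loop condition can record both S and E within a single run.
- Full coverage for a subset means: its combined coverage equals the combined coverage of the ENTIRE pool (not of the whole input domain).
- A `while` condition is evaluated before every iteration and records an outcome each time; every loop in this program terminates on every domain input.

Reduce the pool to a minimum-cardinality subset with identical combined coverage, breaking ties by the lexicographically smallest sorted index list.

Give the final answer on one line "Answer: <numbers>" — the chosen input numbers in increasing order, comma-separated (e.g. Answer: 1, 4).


#1 (c=1, n=-2, s=8) -> B2->E, B1->T, B2->E, B1->T, B2->E, B1->T, B2->E, B1->T, B2->E, B1->T, B2->E, B1->T, B2->E, B1->T, ...; covered: B1=T, B1=F, B2=S, B2=E, B3=F, B4=F, B5=F, B6=F, B7=T
#2 (c=2, n=0, s=9) -> B2->E, B1->T, B2->E, B1->T, B2->E, B1->T, B2->E, B1->T, B2->E, B1->T, B2->E, B1->T, B2->E, B1->T, ...; covered: B1=T, B1=F, B2=S, B2=E, B3=F, B4=F, B5=T, B6=T
#3 (c=5, n=0, s=9) -> B2->E, B1->F, B3->T, B3->T, B3->F, B4->F, B5->T, B6->T; covered: B1=F, B2=E, B3=T, B3=F, B4=F, B5=T, B6=T
#4 (c=1, n=-2, s=7) -> B2->E, B1->T, B2->E, B1->T, B2->E, B1->T, B2->E, B1->T, B2->E, B1->T, B2->E, B1->T, B2->E, B1->T, ...; covered: B1=T, B1=F, B2=S, B2=E, B3=F, B4=F, B5=F, B6=F, B7=T
the full pool covers 12 outcomes: B1=T, B1=F, B2=S, B2=E, B3=T, B3=F, B4=F, B5=T, B5=F, B6=T, B6=F, B7=T
no size-1 subset reaches all 12 outcomes (best union: 9/12)
at size 2, {1, 3} reaches all 12 outcomes; every lexicographically earlier size-2 subset fails
Answer: 1, 3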